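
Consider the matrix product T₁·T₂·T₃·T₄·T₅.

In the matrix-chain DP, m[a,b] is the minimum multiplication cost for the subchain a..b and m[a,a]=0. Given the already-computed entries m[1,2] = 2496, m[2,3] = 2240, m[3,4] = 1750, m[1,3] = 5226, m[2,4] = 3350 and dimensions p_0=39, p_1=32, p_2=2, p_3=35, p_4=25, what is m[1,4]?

m[1,4] = min over k∈[1,3] of m[1,k]+m[k+1,4]+p_{0}·p_k·p_{4}.
k=1: 0 + 3350 + 39·32·25 = 34550; k=2: 2496 + 1750 + 39·2·25 = 6196; k=3: 5226 + 0 + 39·35·25 = 39351.
Minimum: 6196 at k=2.

6196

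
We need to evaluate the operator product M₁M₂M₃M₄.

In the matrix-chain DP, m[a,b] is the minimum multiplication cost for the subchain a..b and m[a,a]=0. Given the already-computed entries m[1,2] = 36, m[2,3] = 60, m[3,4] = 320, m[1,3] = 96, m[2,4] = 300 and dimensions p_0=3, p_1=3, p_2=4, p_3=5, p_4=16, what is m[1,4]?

336

m[1,4] = min over k∈[1,3] of m[1,k]+m[k+1,4]+p_{0}·p_k·p_{4}.
k=1: 0 + 300 + 3·3·16 = 444; k=2: 36 + 320 + 3·4·16 = 548; k=3: 96 + 0 + 3·5·16 = 336.
Minimum: 336 at k=3.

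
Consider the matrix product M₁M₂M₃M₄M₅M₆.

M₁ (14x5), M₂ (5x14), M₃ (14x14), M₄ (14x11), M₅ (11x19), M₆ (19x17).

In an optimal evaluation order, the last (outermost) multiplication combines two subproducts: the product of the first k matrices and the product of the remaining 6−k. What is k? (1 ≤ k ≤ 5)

Adjacent pairs: M₁M₂ = 14·5·14 = 980; M₂M₃ = 5·14·14 = 980; M₃M₄ = 14·14·11 = 2156; M₄M₅ = 14·11·19 = 2926; M₅M₆ = 11·19·17 = 3553.
Length 3: M₁..M₃: k=1: 0+980+14·5·14=1960; k=2: 980+0+14·14·14=3724 → min 1960 | M₂..M₄: k=2: 0+2156+5·14·11=2926; k=3: 980+0+5·14·11=1750 → min 1750 | M₃..M₅: k=3: 0+2926+14·14·19=6650; k=4: 2156+0+14·11·19=5082 → min 5082 | M₄..M₆: k=4: 0+3553+14·11·17=6171; k=5: 2926+0+14·19·17=7448 → min 6171.
Length 4: M₁..M₄: k=1: 0+1750+14·5·11=2520; k=2: 980+2156+14·14·11=5292; k=3: 1960+0+14·14·11=4116 → min 2520 | M₂..M₅: k=2: 0+5082+5·14·19=6412; k=3: 980+2926+5·14·19=5236; k=4: 1750+0+5·11·19=2795 → min 2795 | M₃..M₆: k=3: 0+6171+14·14·17=9503; k=4: 2156+3553+14·11·17=8327; k=5: 5082+0+14·19·17=9604 → min 8327.
Length 5: M₁..M₅: k=1: 0+2795+14·5·19=4125; k=2: 980+5082+14·14·19=9786; k=3: 1960+2926+14·14·19=8610; k=4: 2520+0+14·11·19=5446 → min 4125 | M₂..M₆: k=2: 0+8327+5·14·17=9517; k=3: 980+6171+5·14·17=8341; k=4: 1750+3553+5·11·17=6238; k=5: 2795+0+5·19·17=4410 → min 4410.
Top-level splits: k=1: (M₁..M₁)·(M₂..M₆) → 0+4410+14·5·17 = 5600; k=2: (M₁..M₂)·(M₃..M₆) → 980+8327+14·14·17 = 12639; k=3: (M₁..M₃)·(M₄..M₆) → 1960+6171+14·14·17 = 11463; k=4: (M₁..M₄)·(M₅..M₆) → 2520+3553+14·11·17 = 8691; k=5: (M₁..M₅)·(M₆..M₆) → 4125+0+14·19·17 = 8647.
Best split is after M₁, i.e. k = 1.

1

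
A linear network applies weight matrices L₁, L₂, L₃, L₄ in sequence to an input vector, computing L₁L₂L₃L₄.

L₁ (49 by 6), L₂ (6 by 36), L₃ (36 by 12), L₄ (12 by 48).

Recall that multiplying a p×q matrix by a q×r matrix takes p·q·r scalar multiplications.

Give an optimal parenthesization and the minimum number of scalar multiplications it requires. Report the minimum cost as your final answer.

20160

Adjacent pairs: L₁L₂ = 49·6·36 = 10584; L₂L₃ = 6·36·12 = 2592; L₃L₄ = 36·12·48 = 20736.
Length 3: L₁..L₃: k=1: 0+2592+49·6·12=6120; k=2: 10584+0+49·36·12=31752 → min 6120 | L₂..L₄: k=2: 0+20736+6·36·48=31104; k=3: 2592+0+6·12·48=6048 → min 6048.
Length 4: L₁..L₄: k=1: 0+6048+49·6·48=20160; k=2: 10584+20736+49·36·48=115992; k=3: 6120+0+49·12·48=34344 → min 20160.
Optimal parenthesization: (L₁((L₂L₃)L₄)) with cost 20160.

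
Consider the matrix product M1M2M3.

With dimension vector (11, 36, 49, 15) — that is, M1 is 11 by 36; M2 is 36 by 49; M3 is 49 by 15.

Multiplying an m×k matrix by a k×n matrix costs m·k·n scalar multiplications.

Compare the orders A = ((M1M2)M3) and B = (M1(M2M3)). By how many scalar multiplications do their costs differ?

Order A = ((M1M2)M3): (M1M2): 11×36 by 36×49 → 11×49, cost 11·36·49 = 19404; ((M1M2)M3): 11×49 by 49×15 → 11×15, cost 11·49·15 = 8085; cumulative 27489. Total 27489.
Order B = (M1(M2M3)): (M2M3): 36×49 by 49×15 → 36×15, cost 36·49·15 = 26460; (M1(M2M3)): 11×36 by 36×15 → 11×15, cost 11·36·15 = 5940; cumulative 32400. Total 32400.
Difference: |27489 − 32400| = 4911.

4911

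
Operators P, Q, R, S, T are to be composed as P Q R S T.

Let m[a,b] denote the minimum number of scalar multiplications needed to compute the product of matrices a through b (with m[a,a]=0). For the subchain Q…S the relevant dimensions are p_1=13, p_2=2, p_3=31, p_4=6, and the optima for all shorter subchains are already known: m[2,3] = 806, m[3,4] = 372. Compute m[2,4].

528

m[2,4] = min over k∈[2,3] of m[2,k]+m[k+1,4]+p_{1}·p_k·p_{4}.
k=2: 0 + 372 + 13·2·6 = 528; k=3: 806 + 0 + 13·31·6 = 3224.
Minimum: 528 at k=2.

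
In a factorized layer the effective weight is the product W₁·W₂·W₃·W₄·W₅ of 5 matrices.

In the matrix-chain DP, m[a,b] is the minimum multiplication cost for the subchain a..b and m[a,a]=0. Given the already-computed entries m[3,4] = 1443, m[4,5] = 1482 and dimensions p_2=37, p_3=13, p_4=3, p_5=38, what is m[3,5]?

m[3,5] = min over k∈[3,4] of m[3,k]+m[k+1,5]+p_{2}·p_k·p_{5}.
k=3: 0 + 1482 + 37·13·38 = 19760; k=4: 1443 + 0 + 37·3·38 = 5661.
Minimum: 5661 at k=4.

5661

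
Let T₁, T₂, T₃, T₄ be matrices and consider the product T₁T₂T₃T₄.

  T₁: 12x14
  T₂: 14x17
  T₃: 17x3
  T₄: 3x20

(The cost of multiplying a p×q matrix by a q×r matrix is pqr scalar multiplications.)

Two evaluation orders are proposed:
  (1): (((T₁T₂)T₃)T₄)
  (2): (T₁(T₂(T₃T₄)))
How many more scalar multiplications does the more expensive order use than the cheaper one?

Order (1) = (((T₁T₂)T₃)T₄): (T₁T₂): 12×14 by 14×17 → 12×17, cost 12·14·17 = 2856; ((T₁T₂)T₃): 12×17 by 17×3 → 12×3, cost 12·17·3 = 612; cumulative 3468; (((T₁T₂)T₃)T₄): 12×3 by 3×20 → 12×20, cost 12·3·20 = 720; cumulative 4188. Total 4188.
Order (2) = (T₁(T₂(T₃T₄))): (T₃T₄): 17×3 by 3×20 → 17×20, cost 17·3·20 = 1020; (T₂(T₃T₄)): 14×17 by 17×20 → 14×20, cost 14·17·20 = 4760; cumulative 5780; (T₁(T₂(T₃T₄))): 12×14 by 14×20 → 12×20, cost 12·14·20 = 3360; cumulative 9140. Total 9140.
Difference: |4188 − 9140| = 4952.

4952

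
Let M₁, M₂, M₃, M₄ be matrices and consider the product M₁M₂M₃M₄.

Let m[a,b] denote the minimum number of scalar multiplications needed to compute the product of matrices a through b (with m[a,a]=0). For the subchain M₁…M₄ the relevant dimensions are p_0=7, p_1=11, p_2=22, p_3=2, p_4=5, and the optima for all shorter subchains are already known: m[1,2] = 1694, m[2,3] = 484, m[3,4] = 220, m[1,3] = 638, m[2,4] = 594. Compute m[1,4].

708

m[1,4] = min over k∈[1,3] of m[1,k]+m[k+1,4]+p_{0}·p_k·p_{4}.
k=1: 0 + 594 + 7·11·5 = 979; k=2: 1694 + 220 + 7·22·5 = 2684; k=3: 638 + 0 + 7·2·5 = 708.
Minimum: 708 at k=3.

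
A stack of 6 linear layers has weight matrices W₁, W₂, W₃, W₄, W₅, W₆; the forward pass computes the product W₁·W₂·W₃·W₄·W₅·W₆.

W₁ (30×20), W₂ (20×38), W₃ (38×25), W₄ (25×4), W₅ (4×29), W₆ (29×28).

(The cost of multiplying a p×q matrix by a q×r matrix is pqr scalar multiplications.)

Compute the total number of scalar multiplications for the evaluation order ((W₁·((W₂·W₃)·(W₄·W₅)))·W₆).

78160

(W₂·W₃): 20×38 by 38×25 → 20×25, cost 20·38·25 = 19000
(W₄·W₅): 25×4 by 4×29 → 25×29, cost 25·4·29 = 2900
((W₂·W₃)·(W₄·W₅)): 20×25 by 25×29 → 20×29, cost 20·25·29 = 14500; cumulative 36400
(W₁·((W₂·W₃)·(W₄·W₅))): 30×20 by 20×29 → 30×29, cost 30·20·29 = 17400; cumulative 53800
((W₁·((W₂·W₃)·(W₄·W₅)))·W₆): 30×29 by 29×28 → 30×28, cost 30·29·28 = 24360; cumulative 78160
Total: 78160 scalar multiplications.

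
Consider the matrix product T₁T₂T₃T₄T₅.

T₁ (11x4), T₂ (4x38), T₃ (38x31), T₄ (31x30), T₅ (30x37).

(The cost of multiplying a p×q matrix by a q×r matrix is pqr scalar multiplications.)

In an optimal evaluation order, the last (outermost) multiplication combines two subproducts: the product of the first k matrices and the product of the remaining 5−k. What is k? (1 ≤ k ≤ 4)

Adjacent pairs: T₁T₂ = 11·4·38 = 1672; T₂T₃ = 4·38·31 = 4712; T₃T₄ = 38·31·30 = 35340; T₄T₅ = 31·30·37 = 34410.
Length 3: T₁..T₃: k=1: 0+4712+11·4·31=6076; k=2: 1672+0+11·38·31=14630 → min 6076 | T₂..T₄: k=2: 0+35340+4·38·30=39900; k=3: 4712+0+4·31·30=8432 → min 8432 | T₃..T₅: k=3: 0+34410+38·31·37=77996; k=4: 35340+0+38·30·37=77520 → min 77520.
Length 4: T₁..T₄: k=1: 0+8432+11·4·30=9752; k=2: 1672+35340+11·38·30=49552; k=3: 6076+0+11·31·30=16306 → min 9752 | T₂..T₅: k=2: 0+77520+4·38·37=83144; k=3: 4712+34410+4·31·37=43710; k=4: 8432+0+4·30·37=12872 → min 12872.
Top-level splits: k=1: (T₁..T₁)·(T₂..T₅) → 0+12872+11·4·37 = 14500; k=2: (T₁..T₂)·(T₃..T₅) → 1672+77520+11·38·37 = 94658; k=3: (T₁..T₃)·(T₄..T₅) → 6076+34410+11·31·37 = 53103; k=4: (T₁..T₄)·(T₅..T₅) → 9752+0+11·30·37 = 21962.
Best split is after T₁, i.e. k = 1.

1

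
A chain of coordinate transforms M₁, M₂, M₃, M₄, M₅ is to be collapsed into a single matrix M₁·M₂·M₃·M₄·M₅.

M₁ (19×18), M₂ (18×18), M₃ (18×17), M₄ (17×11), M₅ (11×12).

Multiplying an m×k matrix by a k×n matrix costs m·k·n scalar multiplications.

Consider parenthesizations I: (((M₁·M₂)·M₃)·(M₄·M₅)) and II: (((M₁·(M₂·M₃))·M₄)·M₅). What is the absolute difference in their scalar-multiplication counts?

707

Order I = (((M₁·M₂)·M₃)·(M₄·M₅)): (M₁·M₂): 19×18 by 18×18 → 19×18, cost 19·18·18 = 6156; ((M₁·M₂)·M₃): 19×18 by 18×17 → 19×17, cost 19·18·17 = 5814; cumulative 11970; (M₄·M₅): 17×11 by 11×12 → 17×12, cost 17·11·12 = 2244; (((M₁·M₂)·M₃)·(M₄·M₅)): 19×17 by 17×12 → 19×12, cost 19·17·12 = 3876; cumulative 18090. Total 18090.
Order II = (((M₁·(M₂·M₃))·M₄)·M₅): (M₂·M₃): 18×18 by 18×17 → 18×17, cost 18·18·17 = 5508; (M₁·(M₂·M₃)): 19×18 by 18×17 → 19×17, cost 19·18·17 = 5814; cumulative 11322; ((M₁·(M₂·M₃))·M₄): 19×17 by 17×11 → 19×11, cost 19·17·11 = 3553; cumulative 14875; (((M₁·(M₂·M₃))·M₄)·M₅): 19×11 by 11×12 → 19×12, cost 19·11·12 = 2508; cumulative 17383. Total 17383.
Difference: |18090 − 17383| = 707.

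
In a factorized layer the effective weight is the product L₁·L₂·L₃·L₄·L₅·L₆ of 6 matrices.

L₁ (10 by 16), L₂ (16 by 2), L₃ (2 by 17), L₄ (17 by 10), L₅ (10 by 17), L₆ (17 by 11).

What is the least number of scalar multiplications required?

Adjacent pairs: L₁L₂ = 10·16·2 = 320; L₂L₃ = 16·2·17 = 544; L₃L₄ = 2·17·10 = 340; L₄L₅ = 17·10·17 = 2890; L₅L₆ = 10·17·11 = 1870.
Length 3: L₁..L₃: k=1: 0+544+10·16·17=3264; k=2: 320+0+10·2·17=660 → min 660 | L₂..L₄: k=2: 0+340+16·2·10=660; k=3: 544+0+16·17·10=3264 → min 660 | L₃..L₅: k=3: 0+2890+2·17·17=3468; k=4: 340+0+2·10·17=680 → min 680 | L₄..L₆: k=4: 0+1870+17·10·11=3740; k=5: 2890+0+17·17·11=6069 → min 3740.
Length 4: L₁..L₄: k=1: 0+660+10·16·10=2260; k=2: 320+340+10·2·10=860; k=3: 660+0+10·17·10=2360 → min 860 | L₂..L₅: k=2: 0+680+16·2·17=1224; k=3: 544+2890+16·17·17=8058; k=4: 660+0+16·10·17=3380 → min 1224 | L₃..L₆: k=3: 0+3740+2·17·11=4114; k=4: 340+1870+2·10·11=2430; k=5: 680+0+2·17·11=1054 → min 1054.
Length 5: L₁..L₅: k=1: 0+1224+10·16·17=3944; k=2: 320+680+10·2·17=1340; k=3: 660+2890+10·17·17=6440; k=4: 860+0+10·10·17=2560 → min 1340 | L₂..L₆: k=2: 0+1054+16·2·11=1406; k=3: 544+3740+16·17·11=7276; k=4: 660+1870+16·10·11=4290; k=5: 1224+0+16·17·11=4216 → min 1406.
Length 6: L₁..L₆: k=1: 0+1406+10·16·11=3166; k=2: 320+1054+10·2·11=1594; k=3: 660+3740+10·17·11=6270; k=4: 860+1870+10·10·11=3830; k=5: 1340+0+10·17·11=3210 → min 1594.
Optimal order: ((L₁·L₂)·(((L₃·L₄)·L₅)·L₆)) with cost 1594.

1594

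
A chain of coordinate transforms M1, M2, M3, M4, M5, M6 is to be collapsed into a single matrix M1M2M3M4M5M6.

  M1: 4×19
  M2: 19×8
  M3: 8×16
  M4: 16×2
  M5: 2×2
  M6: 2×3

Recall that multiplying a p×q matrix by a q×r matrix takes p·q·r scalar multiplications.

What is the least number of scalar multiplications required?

Adjacent pairs: M1M2 = 4·19·8 = 608; M2M3 = 19·8·16 = 2432; M3M4 = 8·16·2 = 256; M4M5 = 16·2·2 = 64; M5M6 = 2·2·3 = 12.
Length 3: M1..M3: k=1: 0+2432+4·19·16=3648; k=2: 608+0+4·8·16=1120 → min 1120 | M2..M4: k=2: 0+256+19·8·2=560; k=3: 2432+0+19·16·2=3040 → min 560 | M3..M5: k=3: 0+64+8·16·2=320; k=4: 256+0+8·2·2=288 → min 288 | M4..M6: k=4: 0+12+16·2·3=108; k=5: 64+0+16·2·3=160 → min 108.
Length 4: M1..M4: k=1: 0+560+4·19·2=712; k=2: 608+256+4·8·2=928; k=3: 1120+0+4·16·2=1248 → min 712 | M2..M5: k=2: 0+288+19·8·2=592; k=3: 2432+64+19·16·2=3104; k=4: 560+0+19·2·2=636 → min 592 | M3..M6: k=3: 0+108+8·16·3=492; k=4: 256+12+8·2·3=316; k=5: 288+0+8·2·3=336 → min 316.
Length 5: M1..M5: k=1: 0+592+4·19·2=744; k=2: 608+288+4·8·2=960; k=3: 1120+64+4·16·2=1312; k=4: 712+0+4·2·2=728 → min 728 | M2..M6: k=2: 0+316+19·8·3=772; k=3: 2432+108+19·16·3=3452; k=4: 560+12+19·2·3=686; k=5: 592+0+19·2·3=706 → min 686.
Length 6: M1..M6: k=1: 0+686+4·19·3=914; k=2: 608+316+4·8·3=1020; k=3: 1120+108+4·16·3=1420; k=4: 712+12+4·2·3=748; k=5: 728+0+4·2·3=752 → min 748.
Optimal order: ((M1(M2(M3M4)))(M5M6)) with cost 748.

748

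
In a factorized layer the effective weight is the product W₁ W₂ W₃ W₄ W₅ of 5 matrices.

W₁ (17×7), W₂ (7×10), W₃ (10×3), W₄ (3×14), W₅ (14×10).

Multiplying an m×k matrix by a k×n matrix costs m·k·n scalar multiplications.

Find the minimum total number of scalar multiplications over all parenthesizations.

Adjacent pairs: W₁W₂ = 17·7·10 = 1190; W₂W₃ = 7·10·3 = 210; W₃W₄ = 10·3·14 = 420; W₄W₅ = 3·14·10 = 420.
Length 3: W₁..W₃: k=1: 0+210+17·7·3=567; k=2: 1190+0+17·10·3=1700 → min 567 | W₂..W₄: k=2: 0+420+7·10·14=1400; k=3: 210+0+7·3·14=504 → min 504 | W₃..W₅: k=3: 0+420+10·3·10=720; k=4: 420+0+10·14·10=1820 → min 720.
Length 4: W₁..W₄: k=1: 0+504+17·7·14=2170; k=2: 1190+420+17·10·14=3990; k=3: 567+0+17·3·14=1281 → min 1281 | W₂..W₅: k=2: 0+720+7·10·10=1420; k=3: 210+420+7·3·10=840; k=4: 504+0+7·14·10=1484 → min 840.
Length 5: W₁..W₅: k=1: 0+840+17·7·10=2030; k=2: 1190+720+17·10·10=3610; k=3: 567+420+17·3·10=1497; k=4: 1281+0+17·14·10=3661 → min 1497.
Optimal order: ((W₁ (W₂ W₃)) (W₄ W₅)) with cost 1497.

1497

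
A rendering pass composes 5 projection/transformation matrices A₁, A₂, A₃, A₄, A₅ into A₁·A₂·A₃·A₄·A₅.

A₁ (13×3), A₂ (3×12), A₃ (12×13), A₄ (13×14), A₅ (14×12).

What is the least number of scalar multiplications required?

1986

Adjacent pairs: A₁A₂ = 13·3·12 = 468; A₂A₃ = 3·12·13 = 468; A₃A₄ = 12·13·14 = 2184; A₄A₅ = 13·14·12 = 2184.
Length 3: A₁..A₃: k=1: 0+468+13·3·13=975; k=2: 468+0+13·12·13=2496 → min 975 | A₂..A₄: k=2: 0+2184+3·12·14=2688; k=3: 468+0+3·13·14=1014 → min 1014 | A₃..A₅: k=3: 0+2184+12·13·12=4056; k=4: 2184+0+12·14·12=4200 → min 4056.
Length 4: A₁..A₄: k=1: 0+1014+13·3·14=1560; k=2: 468+2184+13·12·14=4836; k=3: 975+0+13·13·14=3341 → min 1560 | A₂..A₅: k=2: 0+4056+3·12·12=4488; k=3: 468+2184+3·13·12=3120; k=4: 1014+0+3·14·12=1518 → min 1518.
Length 5: A₁..A₅: k=1: 0+1518+13·3·12=1986; k=2: 468+4056+13·12·12=6396; k=3: 975+2184+13·13·12=5187; k=4: 1560+0+13·14·12=3744 → min 1986.
Optimal order: (A₁·(((A₂·A₃)·A₄)·A₅)) with cost 1986.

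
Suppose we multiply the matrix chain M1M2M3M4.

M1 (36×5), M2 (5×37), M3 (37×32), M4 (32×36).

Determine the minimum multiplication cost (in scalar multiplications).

18160

Adjacent pairs: M1M2 = 36·5·37 = 6660; M2M3 = 5·37·32 = 5920; M3M4 = 37·32·36 = 42624.
Length 3: M1..M3: k=1: 0+5920+36·5·32=11680; k=2: 6660+0+36·37·32=49284 → min 11680 | M2..M4: k=2: 0+42624+5·37·36=49284; k=3: 5920+0+5·32·36=11680 → min 11680.
Length 4: M1..M4: k=1: 0+11680+36·5·36=18160; k=2: 6660+42624+36·37·36=97236; k=3: 11680+0+36·32·36=53152 → min 18160.
Optimal order: (M1((M2M3)M4)) with cost 18160.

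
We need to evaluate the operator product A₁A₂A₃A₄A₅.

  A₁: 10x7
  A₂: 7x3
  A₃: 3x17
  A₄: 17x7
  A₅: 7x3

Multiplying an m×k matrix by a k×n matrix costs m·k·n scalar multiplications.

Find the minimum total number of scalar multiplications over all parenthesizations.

Adjacent pairs: A₁A₂ = 10·7·3 = 210; A₂A₃ = 7·3·17 = 357; A₃A₄ = 3·17·7 = 357; A₄A₅ = 17·7·3 = 357.
Length 3: A₁..A₃: k=1: 0+357+10·7·17=1547; k=2: 210+0+10·3·17=720 → min 720 | A₂..A₄: k=2: 0+357+7·3·7=504; k=3: 357+0+7·17·7=1190 → min 504 | A₃..A₅: k=3: 0+357+3·17·3=510; k=4: 357+0+3·7·3=420 → min 420.
Length 4: A₁..A₄: k=1: 0+504+10·7·7=994; k=2: 210+357+10·3·7=777; k=3: 720+0+10·17·7=1910 → min 777 | A₂..A₅: k=2: 0+420+7·3·3=483; k=3: 357+357+7·17·3=1071; k=4: 504+0+7·7·3=651 → min 483.
Length 5: A₁..A₅: k=1: 0+483+10·7·3=693; k=2: 210+420+10·3·3=720; k=3: 720+357+10·17·3=1587; k=4: 777+0+10·7·3=987 → min 693.
Optimal order: (A₁(A₂((A₃A₄)A₅))) with cost 693.

693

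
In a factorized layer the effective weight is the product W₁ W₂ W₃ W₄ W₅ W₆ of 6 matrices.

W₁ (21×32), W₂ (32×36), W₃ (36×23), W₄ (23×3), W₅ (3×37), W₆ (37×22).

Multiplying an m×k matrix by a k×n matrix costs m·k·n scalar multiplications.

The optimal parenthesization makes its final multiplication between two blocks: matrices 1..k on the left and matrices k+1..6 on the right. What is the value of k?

Adjacent pairs: W₁W₂ = 21·32·36 = 24192; W₂W₃ = 32·36·23 = 26496; W₃W₄ = 36·23·3 = 2484; W₄W₅ = 23·3·37 = 2553; W₅W₆ = 3·37·22 = 2442.
Length 3: W₁..W₃: k=1: 0+26496+21·32·23=41952; k=2: 24192+0+21·36·23=41580 → min 41580 | W₂..W₄: k=2: 0+2484+32·36·3=5940; k=3: 26496+0+32·23·3=28704 → min 5940 | W₃..W₅: k=3: 0+2553+36·23·37=33189; k=4: 2484+0+36·3·37=6480 → min 6480 | W₄..W₆: k=4: 0+2442+23·3·22=3960; k=5: 2553+0+23·37·22=21275 → min 3960.
Length 4: W₁..W₄: k=1: 0+5940+21·32·3=7956; k=2: 24192+2484+21·36·3=28944; k=3: 41580+0+21·23·3=43029 → min 7956 | W₂..W₅: k=2: 0+6480+32·36·37=49104; k=3: 26496+2553+32·23·37=56281; k=4: 5940+0+32·3·37=9492 → min 9492 | W₃..W₆: k=3: 0+3960+36·23·22=22176; k=4: 2484+2442+36·3·22=7302; k=5: 6480+0+36·37·22=35784 → min 7302.
Length 5: W₁..W₅: k=1: 0+9492+21·32·37=34356; k=2: 24192+6480+21·36·37=58644; k=3: 41580+2553+21·23·37=62004; k=4: 7956+0+21·3·37=10287 → min 10287 | W₂..W₆: k=2: 0+7302+32·36·22=32646; k=3: 26496+3960+32·23·22=46648; k=4: 5940+2442+32·3·22=10494; k=5: 9492+0+32·37·22=35540 → min 10494.
Top-level splits: k=1: (W₁..W₁)·(W₂..W₆) → 0+10494+21·32·22 = 25278; k=2: (W₁..W₂)·(W₃..W₆) → 24192+7302+21·36·22 = 48126; k=3: (W₁..W₃)·(W₄..W₆) → 41580+3960+21·23·22 = 56166; k=4: (W₁..W₄)·(W₅..W₆) → 7956+2442+21·3·22 = 11784; k=5: (W₁..W₅)·(W₆..W₆) → 10287+0+21·37·22 = 27381.
Best split is after W₄, i.e. k = 4.

4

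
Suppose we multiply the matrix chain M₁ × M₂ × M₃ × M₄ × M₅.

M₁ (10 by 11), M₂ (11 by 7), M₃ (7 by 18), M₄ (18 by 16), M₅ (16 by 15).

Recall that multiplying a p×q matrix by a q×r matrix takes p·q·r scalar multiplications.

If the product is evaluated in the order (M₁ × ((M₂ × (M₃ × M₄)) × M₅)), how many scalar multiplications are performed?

(M₃ × M₄): 7×18 by 18×16 → 7×16, cost 7·18·16 = 2016
(M₂ × (M₃ × M₄)): 11×7 by 7×16 → 11×16, cost 11·7·16 = 1232; cumulative 3248
((M₂ × (M₃ × M₄)) × M₅): 11×16 by 16×15 → 11×15, cost 11·16·15 = 2640; cumulative 5888
(M₁ × ((M₂ × (M₃ × M₄)) × M₅)): 10×11 by 11×15 → 10×15, cost 10·11·15 = 1650; cumulative 7538
Total: 7538 scalar multiplications.

7538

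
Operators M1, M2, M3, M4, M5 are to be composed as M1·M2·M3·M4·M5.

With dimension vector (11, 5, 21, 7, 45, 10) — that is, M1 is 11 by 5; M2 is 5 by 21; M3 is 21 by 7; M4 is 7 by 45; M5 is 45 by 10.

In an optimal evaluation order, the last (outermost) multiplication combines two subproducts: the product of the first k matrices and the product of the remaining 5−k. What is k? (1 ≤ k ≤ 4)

Adjacent pairs: M1M2 = 11·5·21 = 1155; M2M3 = 5·21·7 = 735; M3M4 = 21·7·45 = 6615; M4M5 = 7·45·10 = 3150.
Length 3: M1..M3: k=1: 0+735+11·5·7=1120; k=2: 1155+0+11·21·7=2772 → min 1120 | M2..M4: k=2: 0+6615+5·21·45=11340; k=3: 735+0+5·7·45=2310 → min 2310 | M3..M5: k=3: 0+3150+21·7·10=4620; k=4: 6615+0+21·45·10=16065 → min 4620.
Length 4: M1..M4: k=1: 0+2310+11·5·45=4785; k=2: 1155+6615+11·21·45=18165; k=3: 1120+0+11·7·45=4585 → min 4585 | M2..M5: k=2: 0+4620+5·21·10=5670; k=3: 735+3150+5·7·10=4235; k=4: 2310+0+5·45·10=4560 → min 4235.
Top-level splits: k=1: (M1..M1)·(M2..M5) → 0+4235+11·5·10 = 4785; k=2: (M1..M2)·(M3..M5) → 1155+4620+11·21·10 = 8085; k=3: (M1..M3)·(M4..M5) → 1120+3150+11·7·10 = 5040; k=4: (M1..M4)·(M5..M5) → 4585+0+11·45·10 = 9535.
Best split is after M1, i.e. k = 1.

1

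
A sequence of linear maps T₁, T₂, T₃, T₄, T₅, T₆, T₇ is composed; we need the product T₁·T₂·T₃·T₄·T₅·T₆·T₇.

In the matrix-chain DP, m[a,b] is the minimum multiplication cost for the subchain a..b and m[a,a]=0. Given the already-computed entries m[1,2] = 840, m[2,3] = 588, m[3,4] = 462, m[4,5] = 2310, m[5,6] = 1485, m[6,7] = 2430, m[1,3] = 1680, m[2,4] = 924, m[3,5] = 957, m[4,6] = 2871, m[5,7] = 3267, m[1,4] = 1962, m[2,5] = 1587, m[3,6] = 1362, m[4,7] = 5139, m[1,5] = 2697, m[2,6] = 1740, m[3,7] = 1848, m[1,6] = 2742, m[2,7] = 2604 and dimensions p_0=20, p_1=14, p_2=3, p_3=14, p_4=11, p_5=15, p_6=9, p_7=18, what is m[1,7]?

m[1,7] = min over k∈[1,6] of m[1,k]+m[k+1,7]+p_{0}·p_k·p_{7}.
k=1: 0 + 2604 + 20·14·18 = 7644; k=2: 840 + 1848 + 20·3·18 = 3768; k=3: 1680 + 5139 + 20·14·18 = 11859; k=4: 1962 + 3267 + 20·11·18 = 9189; k=5: 2697 + 2430 + 20·15·18 = 10527; k=6: 2742 + 0 + 20·9·18 = 5982.
Minimum: 3768 at k=2.

3768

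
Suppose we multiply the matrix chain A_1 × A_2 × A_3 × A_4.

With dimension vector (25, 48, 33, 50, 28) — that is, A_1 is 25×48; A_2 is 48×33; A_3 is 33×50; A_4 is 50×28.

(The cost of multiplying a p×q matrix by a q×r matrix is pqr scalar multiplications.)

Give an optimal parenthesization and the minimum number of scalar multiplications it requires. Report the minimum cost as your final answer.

Adjacent pairs: A_1A_2 = 25·48·33 = 39600; A_2A_3 = 48·33·50 = 79200; A_3A_4 = 33·50·28 = 46200.
Length 3: A_1..A_3: k=1: 0+79200+25·48·50=139200; k=2: 39600+0+25·33·50=80850 → min 80850 | A_2..A_4: k=2: 0+46200+48·33·28=90552; k=3: 79200+0+48·50·28=146400 → min 90552.
Length 4: A_1..A_4: k=1: 0+90552+25·48·28=124152; k=2: 39600+46200+25·33·28=108900; k=3: 80850+0+25·50·28=115850 → min 108900.
Optimal parenthesization: ((A_1 × A_2) × (A_3 × A_4)) with cost 108900.

108900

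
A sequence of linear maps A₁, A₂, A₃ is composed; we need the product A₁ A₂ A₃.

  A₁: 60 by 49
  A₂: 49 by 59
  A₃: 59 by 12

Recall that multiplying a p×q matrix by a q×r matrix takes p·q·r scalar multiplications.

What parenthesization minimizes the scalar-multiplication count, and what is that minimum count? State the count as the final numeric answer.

69972

(A₁ (A₂ A₃)): cost 69972.
((A₁ A₂) A₃): cost 215940.
Optimal: (A₁ (A₂ A₃)) with cost 69972.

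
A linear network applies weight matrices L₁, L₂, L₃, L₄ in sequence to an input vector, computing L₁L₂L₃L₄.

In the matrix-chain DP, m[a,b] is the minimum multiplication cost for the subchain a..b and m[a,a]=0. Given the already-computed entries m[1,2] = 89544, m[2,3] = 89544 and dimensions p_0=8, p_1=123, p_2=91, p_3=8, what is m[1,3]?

m[1,3] = min over k∈[1,2] of m[1,k]+m[k+1,3]+p_{0}·p_k·p_{3}.
k=1: 0 + 89544 + 8·123·8 = 97416; k=2: 89544 + 0 + 8·91·8 = 95368.
Minimum: 95368 at k=2.

95368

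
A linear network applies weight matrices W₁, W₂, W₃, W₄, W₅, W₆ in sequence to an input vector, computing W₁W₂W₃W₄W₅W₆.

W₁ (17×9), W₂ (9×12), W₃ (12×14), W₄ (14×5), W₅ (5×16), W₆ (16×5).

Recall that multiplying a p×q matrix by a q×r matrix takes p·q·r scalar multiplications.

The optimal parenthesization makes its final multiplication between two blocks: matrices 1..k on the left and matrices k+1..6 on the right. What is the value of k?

1

Adjacent pairs: W₁W₂ = 17·9·12 = 1836; W₂W₃ = 9·12·14 = 1512; W₃W₄ = 12·14·5 = 840; W₄W₅ = 14·5·16 = 1120; W₅W₆ = 5·16·5 = 400.
Length 3: W₁..W₃: k=1: 0+1512+17·9·14=3654; k=2: 1836+0+17·12·14=4692 → min 3654 | W₂..W₄: k=2: 0+840+9·12·5=1380; k=3: 1512+0+9·14·5=2142 → min 1380 | W₃..W₅: k=3: 0+1120+12·14·16=3808; k=4: 840+0+12·5·16=1800 → min 1800 | W₄..W₆: k=4: 0+400+14·5·5=750; k=5: 1120+0+14·16·5=2240 → min 750.
Length 4: W₁..W₄: k=1: 0+1380+17·9·5=2145; k=2: 1836+840+17·12·5=3696; k=3: 3654+0+17·14·5=4844 → min 2145 | W₂..W₅: k=2: 0+1800+9·12·16=3528; k=3: 1512+1120+9·14·16=4648; k=4: 1380+0+9·5·16=2100 → min 2100 | W₃..W₆: k=3: 0+750+12·14·5=1590; k=4: 840+400+12·5·5=1540; k=5: 1800+0+12·16·5=2760 → min 1540.
Length 5: W₁..W₅: k=1: 0+2100+17·9·16=4548; k=2: 1836+1800+17·12·16=6900; k=3: 3654+1120+17·14·16=8582; k=4: 2145+0+17·5·16=3505 → min 3505 | W₂..W₆: k=2: 0+1540+9·12·5=2080; k=3: 1512+750+9·14·5=2892; k=4: 1380+400+9·5·5=2005; k=5: 2100+0+9·16·5=2820 → min 2005.
Top-level splits: k=1: (W₁..W₁)·(W₂..W₆) → 0+2005+17·9·5 = 2770; k=2: (W₁..W₂)·(W₃..W₆) → 1836+1540+17·12·5 = 4396; k=3: (W₁..W₃)·(W₄..W₆) → 3654+750+17·14·5 = 5594; k=4: (W₁..W₄)·(W₅..W₆) → 2145+400+17·5·5 = 2970; k=5: (W₁..W₅)·(W₆..W₆) → 3505+0+17·16·5 = 4865.
Best split is after W₁, i.e. k = 1.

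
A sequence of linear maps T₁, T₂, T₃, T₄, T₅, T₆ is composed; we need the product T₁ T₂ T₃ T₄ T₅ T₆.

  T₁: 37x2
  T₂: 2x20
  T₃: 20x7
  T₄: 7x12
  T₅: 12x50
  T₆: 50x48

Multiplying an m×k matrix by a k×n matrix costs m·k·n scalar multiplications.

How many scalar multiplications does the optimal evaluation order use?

Adjacent pairs: T₁T₂ = 37·2·20 = 1480; T₂T₃ = 2·20·7 = 280; T₃T₄ = 20·7·12 = 1680; T₄T₅ = 7·12·50 = 4200; T₅T₆ = 12·50·48 = 28800.
Length 3: T₁..T₃: k=1: 0+280+37·2·7=798; k=2: 1480+0+37·20·7=6660 → min 798 | T₂..T₄: k=2: 0+1680+2·20·12=2160; k=3: 280+0+2·7·12=448 → min 448 | T₃..T₅: k=3: 0+4200+20·7·50=11200; k=4: 1680+0+20·12·50=13680 → min 11200 | T₄..T₆: k=4: 0+28800+7·12·48=32832; k=5: 4200+0+7·50·48=21000 → min 21000.
Length 4: T₁..T₄: k=1: 0+448+37·2·12=1336; k=2: 1480+1680+37·20·12=12040; k=3: 798+0+37·7·12=3906 → min 1336 | T₂..T₅: k=2: 0+11200+2·20·50=13200; k=3: 280+4200+2·7·50=5180; k=4: 448+0+2·12·50=1648 → min 1648 | T₃..T₆: k=3: 0+21000+20·7·48=27720; k=4: 1680+28800+20·12·48=42000; k=5: 11200+0+20·50·48=59200 → min 27720.
Length 5: T₁..T₅: k=1: 0+1648+37·2·50=5348; k=2: 1480+11200+37·20·50=49680; k=3: 798+4200+37·7·50=17948; k=4: 1336+0+37·12·50=23536 → min 5348 | T₂..T₆: k=2: 0+27720+2·20·48=29640; k=3: 280+21000+2·7·48=21952; k=4: 448+28800+2·12·48=30400; k=5: 1648+0+2·50·48=6448 → min 6448.
Length 6: T₁..T₆: k=1: 0+6448+37·2·48=10000; k=2: 1480+27720+37·20·48=64720; k=3: 798+21000+37·7·48=34230; k=4: 1336+28800+37·12·48=51448; k=5: 5348+0+37·50·48=94148 → min 10000.
Optimal order: (T₁ ((((T₂ T₃) T₄) T₅) T₆)) with cost 10000.

10000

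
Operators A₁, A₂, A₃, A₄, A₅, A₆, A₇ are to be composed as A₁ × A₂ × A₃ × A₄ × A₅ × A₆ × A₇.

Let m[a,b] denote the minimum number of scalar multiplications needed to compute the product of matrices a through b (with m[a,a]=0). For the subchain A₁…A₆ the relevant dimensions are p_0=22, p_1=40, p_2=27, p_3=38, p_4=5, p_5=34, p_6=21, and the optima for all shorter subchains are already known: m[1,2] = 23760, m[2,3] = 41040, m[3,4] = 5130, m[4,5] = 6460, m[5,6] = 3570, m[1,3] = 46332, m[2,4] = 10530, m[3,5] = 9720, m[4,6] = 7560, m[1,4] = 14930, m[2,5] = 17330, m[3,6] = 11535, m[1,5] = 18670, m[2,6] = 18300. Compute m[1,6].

m[1,6] = min over k∈[1,5] of m[1,k]+m[k+1,6]+p_{0}·p_k·p_{6}.
k=1: 0 + 18300 + 22·40·21 = 36780; k=2: 23760 + 11535 + 22·27·21 = 47769; k=3: 46332 + 7560 + 22·38·21 = 71448; k=4: 14930 + 3570 + 22·5·21 = 20810; k=5: 18670 + 0 + 22·34·21 = 34378.
Minimum: 20810 at k=4.

20810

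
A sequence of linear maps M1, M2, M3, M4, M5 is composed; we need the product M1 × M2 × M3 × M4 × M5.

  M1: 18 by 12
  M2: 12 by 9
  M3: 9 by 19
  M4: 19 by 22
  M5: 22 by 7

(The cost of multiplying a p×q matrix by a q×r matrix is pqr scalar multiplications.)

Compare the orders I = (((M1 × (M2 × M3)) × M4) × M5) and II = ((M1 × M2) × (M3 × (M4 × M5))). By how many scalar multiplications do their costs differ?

Order I = (((M1 × (M2 × M3)) × M4) × M5): (M2 × M3): 12×9 by 9×19 → 12×19, cost 12·9·19 = 2052; (M1 × (M2 × M3)): 18×12 by 12×19 → 18×19, cost 18·12·19 = 4104; cumulative 6156; ((M1 × (M2 × M3)) × M4): 18×19 by 19×22 → 18×22, cost 18·19·22 = 7524; cumulative 13680; (((M1 × (M2 × M3)) × M4) × M5): 18×22 by 22×7 → 18×7, cost 18·22·7 = 2772; cumulative 16452. Total 16452.
Order II = ((M1 × M2) × (M3 × (M4 × M5))): (M1 × M2): 18×12 by 12×9 → 18×9, cost 18·12·9 = 1944; (M4 × M5): 19×22 by 22×7 → 19×7, cost 19·22·7 = 2926; (M3 × (M4 × M5)): 9×19 by 19×7 → 9×7, cost 9·19·7 = 1197; cumulative 4123; ((M1 × M2) × (M3 × (M4 × M5))): 18×9 by 9×7 → 18×7, cost 18·9·7 = 1134; cumulative 7201. Total 7201.
Difference: |16452 − 7201| = 9251.

9251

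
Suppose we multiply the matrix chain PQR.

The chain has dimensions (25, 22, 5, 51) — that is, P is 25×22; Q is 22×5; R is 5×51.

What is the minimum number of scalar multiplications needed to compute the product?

9125

Order (P(QR)): (QR): 22×5 by 5×51 → 22×51, cost 22·5·51 = 5610; (P(QR)): 25×22 by 22×51 → 25×51, cost 25·22·51 = 28050; cumulative 33660. Total 33660.
Order ((PQ)R): (PQ): 25×22 by 22×5 → 25×5, cost 25·22·5 = 2750; ((PQ)R): 25×5 by 5×51 → 25×51, cost 25·5·51 = 6375; cumulative 9125. Total 9125.
Minimum: 9125.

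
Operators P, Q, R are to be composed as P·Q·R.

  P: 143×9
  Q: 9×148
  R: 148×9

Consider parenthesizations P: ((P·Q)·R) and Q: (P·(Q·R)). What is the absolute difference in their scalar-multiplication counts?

Order P = ((P·Q)·R): (P·Q): 143×9 by 9×148 → 143×148, cost 143·9·148 = 190476; ((P·Q)·R): 143×148 by 148×9 → 143×9, cost 143·148·9 = 190476; cumulative 380952. Total 380952.
Order Q = (P·(Q·R)): (Q·R): 9×148 by 148×9 → 9×9, cost 9·148·9 = 11988; (P·(Q·R)): 143×9 by 9×9 → 143×9, cost 143·9·9 = 11583; cumulative 23571. Total 23571.
Difference: |380952 − 23571| = 357381.

357381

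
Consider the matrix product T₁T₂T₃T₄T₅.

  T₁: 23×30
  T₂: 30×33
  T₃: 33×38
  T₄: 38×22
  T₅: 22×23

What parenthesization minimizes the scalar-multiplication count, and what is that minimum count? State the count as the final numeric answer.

Adjacent pairs: T₁T₂ = 23·30·33 = 22770; T₂T₃ = 30·33·38 = 37620; T₃T₄ = 33·38·22 = 27588; T₄T₅ = 38·22·23 = 19228.
Length 3: T₁..T₃: k=1: 0+37620+23·30·38=63840; k=2: 22770+0+23·33·38=51612 → min 51612 | T₂..T₄: k=2: 0+27588+30·33·22=49368; k=3: 37620+0+30·38·22=62700 → min 49368 | T₃..T₅: k=3: 0+19228+33·38·23=48070; k=4: 27588+0+33·22·23=44286 → min 44286.
Length 4: T₁..T₄: k=1: 0+49368+23·30·22=64548; k=2: 22770+27588+23·33·22=67056; k=3: 51612+0+23·38·22=70840 → min 64548 | T₂..T₅: k=2: 0+44286+30·33·23=67056; k=3: 37620+19228+30·38·23=83068; k=4: 49368+0+30·22·23=64548 → min 64548.
Length 5: T₁..T₅: k=1: 0+64548+23·30·23=80418; k=2: 22770+44286+23·33·23=84513; k=3: 51612+19228+23·38·23=90942; k=4: 64548+0+23·22·23=76186 → min 76186.
Optimal parenthesization: ((T₁(T₂(T₃T₄)))T₅) with cost 76186.

76186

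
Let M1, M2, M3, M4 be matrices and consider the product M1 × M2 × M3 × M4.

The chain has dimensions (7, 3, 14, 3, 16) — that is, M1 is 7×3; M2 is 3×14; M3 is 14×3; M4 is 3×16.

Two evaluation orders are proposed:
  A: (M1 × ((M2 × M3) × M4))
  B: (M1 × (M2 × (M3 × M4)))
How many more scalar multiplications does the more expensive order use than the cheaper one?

1074

Order A = (M1 × ((M2 × M3) × M4)): (M2 × M3): 3×14 by 14×3 → 3×3, cost 3·14·3 = 126; ((M2 × M3) × M4): 3×3 by 3×16 → 3×16, cost 3·3·16 = 144; cumulative 270; (M1 × ((M2 × M3) × M4)): 7×3 by 3×16 → 7×16, cost 7·3·16 = 336; cumulative 606. Total 606.
Order B = (M1 × (M2 × (M3 × M4))): (M3 × M4): 14×3 by 3×16 → 14×16, cost 14·3·16 = 672; (M2 × (M3 × M4)): 3×14 by 14×16 → 3×16, cost 3·14·16 = 672; cumulative 1344; (M1 × (M2 × (M3 × M4))): 7×3 by 3×16 → 7×16, cost 7·3·16 = 336; cumulative 1680. Total 1680.
Difference: |606 − 1680| = 1074.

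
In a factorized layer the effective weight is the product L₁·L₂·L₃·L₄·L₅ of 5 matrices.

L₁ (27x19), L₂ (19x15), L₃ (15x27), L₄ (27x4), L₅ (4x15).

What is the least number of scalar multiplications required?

Adjacent pairs: L₁L₂ = 27·19·15 = 7695; L₂L₃ = 19·15·27 = 7695; L₃L₄ = 15·27·4 = 1620; L₄L₅ = 27·4·15 = 1620.
Length 3: L₁..L₃: k=1: 0+7695+27·19·27=21546; k=2: 7695+0+27·15·27=18630 → min 18630 | L₂..L₄: k=2: 0+1620+19·15·4=2760; k=3: 7695+0+19·27·4=9747 → min 2760 | L₃..L₅: k=3: 0+1620+15·27·15=7695; k=4: 1620+0+15·4·15=2520 → min 2520.
Length 4: L₁..L₄: k=1: 0+2760+27·19·4=4812; k=2: 7695+1620+27·15·4=10935; k=3: 18630+0+27·27·4=21546 → min 4812 | L₂..L₅: k=2: 0+2520+19·15·15=6795; k=3: 7695+1620+19·27·15=17010; k=4: 2760+0+19·4·15=3900 → min 3900.
Length 5: L₁..L₅: k=1: 0+3900+27·19·15=11595; k=2: 7695+2520+27·15·15=16290; k=3: 18630+1620+27·27·15=31185; k=4: 4812+0+27·4·15=6432 → min 6432.
Optimal order: ((L₁·(L₂·(L₃·L₄)))·L₅) with cost 6432.

6432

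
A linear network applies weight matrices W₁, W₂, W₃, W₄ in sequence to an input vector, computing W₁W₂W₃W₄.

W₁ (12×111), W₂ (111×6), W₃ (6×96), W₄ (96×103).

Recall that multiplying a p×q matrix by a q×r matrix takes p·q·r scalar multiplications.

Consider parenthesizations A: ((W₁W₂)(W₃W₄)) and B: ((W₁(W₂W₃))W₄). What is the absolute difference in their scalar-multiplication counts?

Order A = ((W₁W₂)(W₃W₄)): (W₁W₂): 12×111 by 111×6 → 12×6, cost 12·111·6 = 7992; (W₃W₄): 6×96 by 96×103 → 6×103, cost 6·96·103 = 59328; ((W₁W₂)(W₃W₄)): 12×6 by 6×103 → 12×103, cost 12·6·103 = 7416; cumulative 74736. Total 74736.
Order B = ((W₁(W₂W₃))W₄): (W₂W₃): 111×6 by 6×96 → 111×96, cost 111·6·96 = 63936; (W₁(W₂W₃)): 12×111 by 111×96 → 12×96, cost 12·111·96 = 127872; cumulative 191808; ((W₁(W₂W₃))W₄): 12×96 by 96×103 → 12×103, cost 12·96·103 = 118656; cumulative 310464. Total 310464.
Difference: |74736 − 310464| = 235728.

235728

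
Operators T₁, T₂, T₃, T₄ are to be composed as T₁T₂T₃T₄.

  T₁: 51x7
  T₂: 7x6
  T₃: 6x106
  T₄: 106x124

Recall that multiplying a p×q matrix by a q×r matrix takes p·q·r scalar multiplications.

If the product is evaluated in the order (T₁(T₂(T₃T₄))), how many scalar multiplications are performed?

128340

(T₃T₄): 6×106 by 106×124 → 6×124, cost 6·106·124 = 78864
(T₂(T₃T₄)): 7×6 by 6×124 → 7×124, cost 7·6·124 = 5208; cumulative 84072
(T₁(T₂(T₃T₄))): 51×7 by 7×124 → 51×124, cost 51·7·124 = 44268; cumulative 128340
Total: 128340 scalar multiplications.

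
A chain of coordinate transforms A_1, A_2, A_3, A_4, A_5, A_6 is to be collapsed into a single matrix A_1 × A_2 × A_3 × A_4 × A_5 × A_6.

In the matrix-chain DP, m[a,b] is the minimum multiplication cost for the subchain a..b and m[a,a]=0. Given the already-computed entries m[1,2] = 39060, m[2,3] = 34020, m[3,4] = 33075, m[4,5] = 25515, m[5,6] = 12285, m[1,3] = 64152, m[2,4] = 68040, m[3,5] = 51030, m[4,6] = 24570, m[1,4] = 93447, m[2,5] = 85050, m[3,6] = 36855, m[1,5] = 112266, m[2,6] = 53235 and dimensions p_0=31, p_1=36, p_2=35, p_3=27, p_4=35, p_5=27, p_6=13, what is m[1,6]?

67743

m[1,6] = min over k∈[1,5] of m[1,k]+m[k+1,6]+p_{0}·p_k·p_{6}.
k=1: 0 + 53235 + 31·36·13 = 67743; k=2: 39060 + 36855 + 31·35·13 = 90020; k=3: 64152 + 24570 + 31·27·13 = 99603; k=4: 93447 + 12285 + 31·35·13 = 119837; k=5: 112266 + 0 + 31·27·13 = 123147.
Minimum: 67743 at k=1.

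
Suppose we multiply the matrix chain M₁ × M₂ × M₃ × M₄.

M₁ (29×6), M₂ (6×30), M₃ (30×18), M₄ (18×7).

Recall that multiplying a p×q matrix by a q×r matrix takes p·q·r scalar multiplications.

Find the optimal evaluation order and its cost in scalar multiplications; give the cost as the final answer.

Adjacent pairs: M₁M₂ = 29·6·30 = 5220; M₂M₃ = 6·30·18 = 3240; M₃M₄ = 30·18·7 = 3780.
Length 3: M₁..M₃: k=1: 0+3240+29·6·18=6372; k=2: 5220+0+29·30·18=20880 → min 6372 | M₂..M₄: k=2: 0+3780+6·30·7=5040; k=3: 3240+0+6·18·7=3996 → min 3996.
Length 4: M₁..M₄: k=1: 0+3996+29·6·7=5214; k=2: 5220+3780+29·30·7=15090; k=3: 6372+0+29·18·7=10026 → min 5214.
Optimal parenthesization: (M₁ × ((M₂ × M₃) × M₄)) with cost 5214.

5214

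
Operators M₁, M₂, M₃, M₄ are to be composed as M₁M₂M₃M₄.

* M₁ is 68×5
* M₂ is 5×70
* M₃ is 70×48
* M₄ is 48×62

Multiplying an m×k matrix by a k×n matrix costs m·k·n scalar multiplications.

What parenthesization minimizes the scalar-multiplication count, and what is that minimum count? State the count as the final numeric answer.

52760

Adjacent pairs: M₁M₂ = 68·5·70 = 23800; M₂M₃ = 5·70·48 = 16800; M₃M₄ = 70·48·62 = 208320.
Length 3: M₁..M₃: k=1: 0+16800+68·5·48=33120; k=2: 23800+0+68·70·48=252280 → min 33120 | M₂..M₄: k=2: 0+208320+5·70·62=230020; k=3: 16800+0+5·48·62=31680 → min 31680.
Length 4: M₁..M₄: k=1: 0+31680+68·5·62=52760; k=2: 23800+208320+68·70·62=527240; k=3: 33120+0+68·48·62=235488 → min 52760.
Optimal parenthesization: (M₁((M₂M₃)M₄)) with cost 52760.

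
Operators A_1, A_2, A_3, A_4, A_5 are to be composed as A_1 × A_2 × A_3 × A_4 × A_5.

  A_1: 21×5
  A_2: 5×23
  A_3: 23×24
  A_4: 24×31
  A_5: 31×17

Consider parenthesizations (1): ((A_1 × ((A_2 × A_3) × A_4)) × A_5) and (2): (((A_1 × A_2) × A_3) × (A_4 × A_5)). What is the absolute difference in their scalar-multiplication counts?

Order (1) = ((A_1 × ((A_2 × A_3) × A_4)) × A_5): (A_2 × A_3): 5×23 by 23×24 → 5×24, cost 5·23·24 = 2760; ((A_2 × A_3) × A_4): 5×24 by 24×31 → 5×31, cost 5·24·31 = 3720; cumulative 6480; (A_1 × ((A_2 × A_3) × A_4)): 21×5 by 5×31 → 21×31, cost 21·5·31 = 3255; cumulative 9735; ((A_1 × ((A_2 × A_3) × A_4)) × A_5): 21×31 by 31×17 → 21×17, cost 21·31·17 = 11067; cumulative 20802. Total 20802.
Order (2) = (((A_1 × A_2) × A_3) × (A_4 × A_5)): (A_1 × A_2): 21×5 by 5×23 → 21×23, cost 21·5·23 = 2415; ((A_1 × A_2) × A_3): 21×23 by 23×24 → 21×24, cost 21·23·24 = 11592; cumulative 14007; (A_4 × A_5): 24×31 by 31×17 → 24×17, cost 24·31·17 = 12648; (((A_1 × A_2) × A_3) × (A_4 × A_5)): 21×24 by 24×17 → 21×17, cost 21·24·17 = 8568; cumulative 35223. Total 35223.
Difference: |20802 − 35223| = 14421.

14421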